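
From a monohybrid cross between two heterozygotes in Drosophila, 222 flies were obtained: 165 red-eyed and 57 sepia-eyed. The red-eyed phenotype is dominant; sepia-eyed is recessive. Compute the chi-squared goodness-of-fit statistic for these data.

0.054

For a monohybrid cross between heterozygotes with complete dominance, the expected phenotypic ratio is 3:1.
Under the 3:1 hypothesis (Σ ratio = 4, N = 222):
  red-eyed: 222 × 3/4 = 166.5
  sepia-eyed: 222 × 1/4 = 55.5
χ² = Σ (O − E)² / E
  red-eyed: (165 − 166.5)² / 166.5 = 0.0135
  sepia-eyed: (57 − 55.5)² / 55.5 = 0.0405
χ² = 0.0135 + 0.0405 = 0.054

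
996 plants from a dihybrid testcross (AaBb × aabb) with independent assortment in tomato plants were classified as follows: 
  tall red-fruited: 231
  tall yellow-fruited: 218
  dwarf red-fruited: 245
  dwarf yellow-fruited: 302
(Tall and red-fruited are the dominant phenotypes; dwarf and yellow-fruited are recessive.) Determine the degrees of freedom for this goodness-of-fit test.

3

A dihybrid testcross with independent assortment gives a 1:1:1:1 ratio.
A goodness-of-fit test with 4 phenotype classes has df = 4 − 1 = 3.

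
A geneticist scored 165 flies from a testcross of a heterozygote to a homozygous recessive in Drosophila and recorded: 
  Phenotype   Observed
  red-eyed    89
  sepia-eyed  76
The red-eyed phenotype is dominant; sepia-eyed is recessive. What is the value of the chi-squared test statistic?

A testcross of a heterozygote (Aa × aa) gives a 1:1 phenotypic ratio.
Under the 1:1 hypothesis (Σ ratio = 2, N = 165):
  red-eyed: 165 × 1/2 = 82.5
  sepia-eyed: 165 × 1/2 = 82.5
χ² = Σ (O − E)² / E
  red-eyed: (89 − 82.5)² / 82.5 = 0.5121
  sepia-eyed: (76 − 82.5)² / 82.5 = 0.5121
χ² = 0.5121 + 0.5121 = 1.0242 ≈ 1.024

1.024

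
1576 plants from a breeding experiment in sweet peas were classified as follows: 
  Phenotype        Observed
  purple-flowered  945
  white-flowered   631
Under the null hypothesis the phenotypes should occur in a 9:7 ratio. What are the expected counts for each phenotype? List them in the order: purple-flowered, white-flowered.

Expected counts for N = 1576 under a 9:7 ratio (total parts = 16):
  purple-flowered: 1576 × 9/16 = 886.5
  white-flowered: 1576 × 7/16 = 689.5

886.5, 689.5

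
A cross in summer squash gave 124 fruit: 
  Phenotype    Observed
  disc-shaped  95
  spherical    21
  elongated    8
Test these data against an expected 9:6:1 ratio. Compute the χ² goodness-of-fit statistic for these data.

Total ratio parts = 16. Expected numbers out of 124:
  disc-shaped: 124 × 9/16 = 69.75
  spherical: 124 × 6/16 = 46.5
  elongated: 124 × 1/16 = 7.75
χ² = Σ (O − E)² / E
  disc-shaped: (95 − 69.75)² / 69.75 = 9.1407
  spherical: (21 − 46.5)² / 46.5 = 13.9839
  elongated: (8 − 7.75)² / 7.75 = 0.0081
χ² = 9.1407 + 13.9839 + 0.0081 = 23.1327 ≈ 23.133

23.133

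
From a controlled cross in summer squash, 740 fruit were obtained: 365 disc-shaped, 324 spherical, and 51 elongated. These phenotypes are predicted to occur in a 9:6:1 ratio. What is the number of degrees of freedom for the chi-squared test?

A goodness-of-fit test with 3 phenotype classes has df = 3 − 1 = 2.

2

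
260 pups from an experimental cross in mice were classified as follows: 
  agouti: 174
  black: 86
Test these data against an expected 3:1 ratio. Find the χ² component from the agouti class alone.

2.262

The 3:1 ratio has 4 parts, so with N = 260 the expected counts are:
  agouti: 260 × 3/4 = 195
  black: 260 × 1/4 = 65
Contribution of agouti: (174 − 195)² / 195 = 2.2615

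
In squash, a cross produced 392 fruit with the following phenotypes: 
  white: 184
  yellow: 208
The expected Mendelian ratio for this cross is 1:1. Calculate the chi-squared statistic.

Total ratio parts = 2. Expected numbers out of 392:
  white: 392 × 1/2 = 196
  yellow: 392 × 1/2 = 196
χ² = Σ (O − E)² / E
  white: (184 − 196)² / 196 = 0.7347
  yellow: (208 − 196)² / 196 = 0.7347
χ² = 0.7347 + 0.7347 = 1.4694 ≈ 1.469

1.469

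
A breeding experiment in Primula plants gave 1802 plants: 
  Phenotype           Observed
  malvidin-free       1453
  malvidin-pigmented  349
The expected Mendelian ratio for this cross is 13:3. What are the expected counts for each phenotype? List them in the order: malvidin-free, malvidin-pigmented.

Under the 13:3 hypothesis (Σ ratio = 16, N = 1802):
  malvidin-free: 1802 × 13/16 = 1464.125
  malvidin-pigmented: 1802 × 3/16 = 337.875

1464.125, 337.875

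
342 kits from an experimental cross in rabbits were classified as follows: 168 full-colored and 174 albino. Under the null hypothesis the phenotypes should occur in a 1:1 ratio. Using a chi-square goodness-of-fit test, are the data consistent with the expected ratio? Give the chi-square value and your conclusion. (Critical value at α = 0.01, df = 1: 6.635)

Total ratio parts = 2. Expected numbers out of 342:
  full-colored: 342 × 1/2 = 171
  albino: 342 × 1/2 = 171
χ² = Σ (O − E)² / E
  full-colored: (168 − 171)² / 171 = 0.0526
  albino: (174 − 171)² / 171 = 0.0526
χ² = 0.0526 + 0.0526 = 0.1052 ≈ 0.105
Degrees of freedom = 2 − 1 = 1; critical value at α = 0.01 is 6.635.
Since 0.105 < 6.635, we fail to reject the null hypothesis — the data are consistent with the 1:1 ratio.

0.105; consistent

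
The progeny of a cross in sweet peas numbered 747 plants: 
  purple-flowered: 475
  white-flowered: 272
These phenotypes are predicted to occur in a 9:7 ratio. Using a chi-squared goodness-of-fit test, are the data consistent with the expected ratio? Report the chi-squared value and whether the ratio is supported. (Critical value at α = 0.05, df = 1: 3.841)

Expected counts for N = 747 under a 9:7 ratio (total parts = 16):
  purple-flowered: 747 × 9/16 = 420.1875
  white-flowered: 747 × 7/16 = 326.8125
χ² = Σ (O − E)² / E
  purple-flowered: (475 − 420.1875)² / 420.1875 = 7.1502
  white-flowered: (272 − 326.8125)² / 326.8125 = 9.1931
χ² = 7.1502 + 9.1931 = 16.3433 ≈ 16.343
Degrees of freedom = 2 − 1 = 1; critical value at α = 0.05 is 3.841.
Since 16.343 > 3.841, we reject the null hypothesis — the data do not fit the 9:7 ratio.

16.343; not consistent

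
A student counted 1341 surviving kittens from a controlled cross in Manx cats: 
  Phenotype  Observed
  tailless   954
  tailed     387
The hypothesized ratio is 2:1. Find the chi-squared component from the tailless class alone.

Under the 2:1 hypothesis (Σ ratio = 3, N = 1341):
  tailless: 1341 × 2/3 = 894
  tailed: 1341 × 1/3 = 447
Contribution of tailless: (954 − 894)² / 894 = 4.0268

4.027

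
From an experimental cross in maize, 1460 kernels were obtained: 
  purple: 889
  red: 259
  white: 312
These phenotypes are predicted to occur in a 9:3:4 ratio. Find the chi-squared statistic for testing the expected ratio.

Under the 9:3:4 hypothesis (Σ ratio = 16, N = 1460):
  purple: 1460 × 9/16 = 821.25
  red: 1460 × 3/16 = 273.75
  white: 1460 × 4/16 = 365
χ² = Σ (O − E)² / E
  purple: (889 − 821.25)² / 821.25 = 5.5891
  red: (259 − 273.75)² / 273.75 = 0.7947
  white: (312 − 365)² / 365 = 7.6959
χ² = 5.5891 + 0.7947 + 7.6959 = 14.0797 ≈ 14.080

14.080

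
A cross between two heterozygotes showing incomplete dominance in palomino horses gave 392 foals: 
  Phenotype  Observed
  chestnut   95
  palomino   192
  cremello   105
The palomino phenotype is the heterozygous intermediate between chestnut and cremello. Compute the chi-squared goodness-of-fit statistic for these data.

0.673

With incomplete dominance, a heterozygote × heterozygote cross gives a 1:2:1 phenotypic ratio.
The 1:2:1 ratio has 4 parts, so with N = 392 the expected counts are:
  chestnut: 392 × 1/4 = 98
  palomino: 392 × 2/4 = 196
  cremello: 392 × 1/4 = 98
χ² = Σ (O − E)² / E
  chestnut: (95 − 98)² / 98 = 0.0918
  palomino: (192 − 196)² / 196 = 0.0816
  cremello: (105 − 98)² / 98 = 0.5000
χ² = 0.0918 + 0.0816 + 0.5000 = 0.6734 ≈ 0.673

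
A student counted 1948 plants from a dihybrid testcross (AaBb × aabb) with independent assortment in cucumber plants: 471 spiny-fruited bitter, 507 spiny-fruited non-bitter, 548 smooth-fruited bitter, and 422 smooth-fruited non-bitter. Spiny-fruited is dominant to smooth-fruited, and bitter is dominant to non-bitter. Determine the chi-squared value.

A dihybrid testcross with independent assortment gives a 1:1:1:1 ratio.
The 1:1:1:1 ratio has 4 parts, so with N = 1948 the expected counts are:
  spiny-fruited bitter: 1948 × 1/4 = 487
  spiny-fruited non-bitter: 1948 × 1/4 = 487
  smooth-fruited bitter: 1948 × 1/4 = 487
  smooth-fruited non-bitter: 1948 × 1/4 = 487
χ² = Σ (O − E)² / E
  spiny-fruited bitter: (471 − 487)² / 487 = 0.5257
  spiny-fruited non-bitter: (507 − 487)² / 487 = 0.8214
  smooth-fruited bitter: (548 − 487)² / 487 = 7.6407
  smooth-fruited non-bitter: (422 − 487)² / 487 = 8.6756
χ² = 0.5257 + 0.8214 + 7.6407 + 8.6756 = 17.6634 ≈ 17.663

17.663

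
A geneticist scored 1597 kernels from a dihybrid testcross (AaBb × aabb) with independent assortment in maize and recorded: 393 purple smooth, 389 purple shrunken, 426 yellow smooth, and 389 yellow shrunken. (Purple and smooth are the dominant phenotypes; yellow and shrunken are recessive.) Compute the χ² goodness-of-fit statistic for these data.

A dihybrid testcross with independent assortment gives a 1:1:1:1 ratio.
The 1:1:1:1 ratio has 4 parts, so with N = 1597 the expected counts are:
  purple smooth: 1597 × 1/4 = 399.25
  purple shrunken: 1597 × 1/4 = 399.25
  yellow smooth: 1597 × 1/4 = 399.25
  yellow shrunken: 1597 × 1/4 = 399.25
χ² = Σ (O − E)² / E
  purple smooth: (393 − 399.25)² / 399.25 = 0.0978
  purple shrunken: (389 − 399.25)² / 399.25 = 0.2631
  yellow smooth: (426 − 399.25)² / 399.25 = 1.7923
  yellow shrunken: (389 − 399.25)² / 399.25 = 0.2631
χ² = 0.0978 + 0.2631 + 1.7923 + 0.2631 = 2.4163 ≈ 2.416

2.416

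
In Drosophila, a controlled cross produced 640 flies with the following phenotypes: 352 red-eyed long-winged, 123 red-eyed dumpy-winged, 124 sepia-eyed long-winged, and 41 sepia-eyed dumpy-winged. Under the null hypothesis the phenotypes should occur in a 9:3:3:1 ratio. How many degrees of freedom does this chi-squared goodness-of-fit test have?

3

A goodness-of-fit test with 4 phenotype classes has df = 4 − 1 = 3.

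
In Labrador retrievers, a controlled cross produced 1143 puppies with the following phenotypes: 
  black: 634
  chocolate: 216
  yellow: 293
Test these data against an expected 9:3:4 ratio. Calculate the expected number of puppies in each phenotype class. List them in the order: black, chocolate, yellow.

The 9:3:4 ratio has 16 parts, so with N = 1143 the expected counts are:
  black: 1143 × 9/16 = 642.9375
  chocolate: 1143 × 3/16 = 214.3125
  yellow: 1143 × 4/16 = 285.75

642.9375, 214.3125, 285.75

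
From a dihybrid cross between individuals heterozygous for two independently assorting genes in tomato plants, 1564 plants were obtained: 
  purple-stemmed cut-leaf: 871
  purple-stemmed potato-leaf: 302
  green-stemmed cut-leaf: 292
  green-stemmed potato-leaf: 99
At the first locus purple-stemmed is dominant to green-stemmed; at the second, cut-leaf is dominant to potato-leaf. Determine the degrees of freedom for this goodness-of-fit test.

A dihybrid F₂ with independent assortment and complete dominance at both loci gives a 9:3:3:1 phenotypic ratio.
A goodness-of-fit test with 4 phenotype classes has df = 4 − 1 = 3.

3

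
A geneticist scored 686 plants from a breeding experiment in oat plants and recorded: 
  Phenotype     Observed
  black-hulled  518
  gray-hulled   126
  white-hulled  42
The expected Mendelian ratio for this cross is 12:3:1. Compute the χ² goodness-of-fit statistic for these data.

Total ratio parts = 16. Expected numbers out of 686:
  black-hulled: 686 × 12/16 = 514.5
  gray-hulled: 686 × 3/16 = 128.625
  white-hulled: 686 × 1/16 = 42.875
χ² = Σ (O − E)² / E
  black-hulled: (518 − 514.5)² / 514.5 = 0.0238
  gray-hulled: (126 − 128.625)² / 128.625 = 0.0536
  white-hulled: (42 − 42.875)² / 42.875 = 0.0179
χ² = 0.0238 + 0.0536 + 0.0179 = 0.0953 ≈ 0.095

0.095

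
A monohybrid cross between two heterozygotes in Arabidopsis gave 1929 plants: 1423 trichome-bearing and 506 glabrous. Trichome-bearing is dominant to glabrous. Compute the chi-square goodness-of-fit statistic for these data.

For a monohybrid cross between heterozygotes with complete dominance, the expected phenotypic ratio is 3:1.
Under the 3:1 hypothesis (Σ ratio = 4, N = 1929):
  trichome-bearing: 1929 × 3/4 = 1446.75
  glabrous: 1929 × 1/4 = 482.25
χ² = Σ (O − E)² / E
  trichome-bearing: (1423 − 1446.75)² / 1446.75 = 0.3899
  glabrous: (506 − 482.25)² / 482.25 = 1.1696
χ² = 0.3899 + 1.1696 = 1.5595 ≈ 1.560

1.560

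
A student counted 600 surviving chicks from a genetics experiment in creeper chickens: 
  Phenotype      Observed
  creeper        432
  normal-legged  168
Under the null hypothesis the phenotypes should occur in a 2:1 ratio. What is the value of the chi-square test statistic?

7.680

The 2:1 ratio has 3 parts, so with N = 600 the expected counts are:
  creeper: 600 × 2/3 = 400
  normal-legged: 600 × 1/3 = 200
χ² = Σ (O − E)² / E
  creeper: (432 − 400)² / 400 = 2.5600
  normal-legged: (168 − 200)² / 200 = 5.1200
χ² = 2.5600 + 5.1200 = 7.680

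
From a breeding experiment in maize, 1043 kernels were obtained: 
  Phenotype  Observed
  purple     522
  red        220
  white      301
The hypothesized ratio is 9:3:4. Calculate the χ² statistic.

The 9:3:4 ratio has 16 parts, so with N = 1043 the expected counts are:
  purple: 1043 × 9/16 = 586.6875
  red: 1043 × 3/16 = 195.5625
  white: 1043 × 4/16 = 260.75
χ² = Σ (O − E)² / E
  purple: (522 − 586.6875)² / 586.6875 = 7.1324
  red: (220 − 195.5625)² / 195.5625 = 3.0537
  white: (301 − 260.75)² / 260.75 = 6.2131
χ² = 7.1324 + 3.0537 + 6.2131 = 16.3992 ≈ 16.399

16.399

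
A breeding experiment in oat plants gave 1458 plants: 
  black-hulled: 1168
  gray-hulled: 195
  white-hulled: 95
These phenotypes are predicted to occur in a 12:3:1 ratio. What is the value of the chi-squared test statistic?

27.710

The 12:3:1 ratio has 16 parts, so with N = 1458 the expected counts are:
  black-hulled: 1458 × 12/16 = 1093.5
  gray-hulled: 1458 × 3/16 = 273.375
  white-hulled: 1458 × 1/16 = 91.125
χ² = Σ (O − E)² / E
  black-hulled: (1168 − 1093.5)² / 1093.5 = 5.0757
  gray-hulled: (195 − 273.375)² / 273.375 = 22.4697
  white-hulled: (95 − 91.125)² / 91.125 = 0.1648
χ² = 5.0757 + 22.4697 + 0.1648 = 27.7102 ≈ 27.710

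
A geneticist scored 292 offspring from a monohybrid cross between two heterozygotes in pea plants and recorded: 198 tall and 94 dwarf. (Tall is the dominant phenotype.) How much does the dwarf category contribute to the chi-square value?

6.041

For a monohybrid cross between heterozygotes with complete dominance, the expected phenotypic ratio is 3:1.
The 3:1 ratio has 4 parts, so with N = 292 the expected counts are:
  tall: 292 × 3/4 = 219
  dwarf: 292 × 1/4 = 73
Contribution of dwarf: (94 − 73)² / 73 = 6.0411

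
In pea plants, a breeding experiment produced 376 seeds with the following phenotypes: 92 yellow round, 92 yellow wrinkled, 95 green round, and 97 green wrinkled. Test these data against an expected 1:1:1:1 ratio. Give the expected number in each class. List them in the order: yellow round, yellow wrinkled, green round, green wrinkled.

94, 94, 94, 94

Expected counts for N = 376 under a 1:1:1:1 ratio (total parts = 4):
  yellow round: 376 × 1/4 = 94
  yellow wrinkled: 376 × 1/4 = 94
  green round: 376 × 1/4 = 94
  green wrinkled: 376 × 1/4 = 94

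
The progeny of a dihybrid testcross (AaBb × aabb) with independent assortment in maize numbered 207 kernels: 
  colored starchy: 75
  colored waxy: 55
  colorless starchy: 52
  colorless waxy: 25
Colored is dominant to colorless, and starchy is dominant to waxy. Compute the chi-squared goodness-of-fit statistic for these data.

A dihybrid testcross with independent assortment gives a 1:1:1:1 ratio.
Total ratio parts = 4. Expected numbers out of 207:
  colored starchy: 207 × 1/4 = 51.75
  colored waxy: 207 × 1/4 = 51.75
  colorless starchy: 207 × 1/4 = 51.75
  colorless waxy: 207 × 1/4 = 51.75
χ² = Σ (O − E)² / E
  colored starchy: (75 − 51.75)² / 51.75 = 10.4457
  colored waxy: (55 − 51.75)² / 51.75 = 0.2041
  colorless starchy: (52 − 51.75)² / 51.75 = 0.0012
  colorless waxy: (25 − 51.75)² / 51.75 = 13.8273
χ² = 10.4457 + 0.2041 + 0.0012 + 13.8273 = 24.4783 ≈ 24.478

24.478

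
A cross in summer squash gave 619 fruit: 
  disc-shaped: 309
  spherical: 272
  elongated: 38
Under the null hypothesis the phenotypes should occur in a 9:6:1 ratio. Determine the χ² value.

Under the 9:6:1 hypothesis (Σ ratio = 16, N = 619):
  disc-shaped: 619 × 9/16 = 348.1875
  spherical: 619 × 6/16 = 232.125
  elongated: 619 × 1/16 = 38.6875
χ² = Σ (O − E)² / E
  disc-shaped: (309 − 348.1875)² / 348.1875 = 4.4104
  spherical: (272 − 232.125)² / 232.125 = 6.8498
  elongated: (38 − 38.6875)² / 38.6875 = 0.0122
χ² = 4.4104 + 6.8498 + 0.0122 = 11.2724 ≈ 11.272

11.272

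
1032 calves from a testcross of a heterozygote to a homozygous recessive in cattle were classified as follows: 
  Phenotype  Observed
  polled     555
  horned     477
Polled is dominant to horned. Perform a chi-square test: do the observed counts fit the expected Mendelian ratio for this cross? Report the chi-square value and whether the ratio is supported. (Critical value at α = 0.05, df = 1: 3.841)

A testcross of a heterozygote (Aa × aa) gives a 1:1 phenotypic ratio.
The 1:1 ratio has 2 parts, so with N = 1032 the expected counts are:
  polled: 1032 × 1/2 = 516
  horned: 1032 × 1/2 = 516
χ² = Σ (O − E)² / E
  polled: (555 − 516)² / 516 = 2.9477
  horned: (477 − 516)² / 516 = 2.9477
χ² = 2.9477 + 2.9477 = 5.8954 ≈ 5.895
Degrees of freedom = 2 − 1 = 1; critical value at α = 0.05 is 3.841.
Since 5.895 > 3.841, we reject the null hypothesis — the data do not fit the 1:1 ratio.

5.895; not consistent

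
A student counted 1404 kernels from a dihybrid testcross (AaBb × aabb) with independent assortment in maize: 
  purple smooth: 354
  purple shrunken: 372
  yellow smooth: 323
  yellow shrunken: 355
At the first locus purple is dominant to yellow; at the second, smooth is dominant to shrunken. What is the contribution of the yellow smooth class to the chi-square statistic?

2.234

A dihybrid testcross with independent assortment gives a 1:1:1:1 ratio.
Expected counts for N = 1404 under a 1:1:1:1 ratio (total parts = 4):
  purple smooth: 1404 × 1/4 = 351
  purple shrunken: 1404 × 1/4 = 351
  yellow smooth: 1404 × 1/4 = 351
  yellow shrunken: 1404 × 1/4 = 351
Contribution of yellow smooth: (323 − 351)² / 351 = 2.2336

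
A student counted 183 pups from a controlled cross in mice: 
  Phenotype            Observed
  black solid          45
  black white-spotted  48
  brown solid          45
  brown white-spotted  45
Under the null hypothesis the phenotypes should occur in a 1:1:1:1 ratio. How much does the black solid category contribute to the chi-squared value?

Total ratio parts = 4. Expected numbers out of 183:
  black solid: 183 × 1/4 = 45.75
  black white-spotted: 183 × 1/4 = 45.75
  brown solid: 183 × 1/4 = 45.75
  brown white-spotted: 183 × 1/4 = 45.75
Contribution of black solid: (45 − 45.75)² / 45.75 = 0.0123

0.012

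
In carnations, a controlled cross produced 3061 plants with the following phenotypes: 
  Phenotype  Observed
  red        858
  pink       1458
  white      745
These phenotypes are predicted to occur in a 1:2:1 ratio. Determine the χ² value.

15.212

The 1:2:1 ratio has 4 parts, so with N = 3061 the expected counts are:
  red: 3061 × 1/4 = 765.25
  pink: 3061 × 2/4 = 1530.5
  white: 3061 × 1/4 = 765.25
χ² = Σ (O − E)² / E
  red: (858 − 765.25)² / 765.25 = 11.2415
  pink: (1458 − 1530.5)² / 1530.5 = 3.4343
  white: (745 − 765.25)² / 765.25 = 0.5359
χ² = 11.2415 + 3.4343 + 0.5359 = 15.2117 ≈ 15.212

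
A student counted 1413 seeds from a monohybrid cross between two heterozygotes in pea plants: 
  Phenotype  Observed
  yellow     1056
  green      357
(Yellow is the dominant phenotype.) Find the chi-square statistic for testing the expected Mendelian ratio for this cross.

0.053

For a monohybrid cross between heterozygotes with complete dominance, the expected phenotypic ratio is 3:1.
Expected counts for N = 1413 under a 3:1 ratio (total parts = 4):
  yellow: 1413 × 3/4 = 1059.75
  green: 1413 × 1/4 = 353.25
χ² = Σ (O − E)² / E
  yellow: (1056 − 1059.75)² / 1059.75 = 0.0133
  green: (357 − 353.25)² / 353.25 = 0.0398
χ² = 0.0133 + 0.0398 = 0.0531 ≈ 0.053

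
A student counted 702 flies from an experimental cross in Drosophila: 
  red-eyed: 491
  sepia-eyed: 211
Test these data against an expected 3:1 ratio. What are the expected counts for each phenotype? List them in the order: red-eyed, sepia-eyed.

Total ratio parts = 4. Expected numbers out of 702:
  red-eyed: 702 × 3/4 = 526.5
  sepia-eyed: 702 × 1/4 = 175.5

526.5, 175.5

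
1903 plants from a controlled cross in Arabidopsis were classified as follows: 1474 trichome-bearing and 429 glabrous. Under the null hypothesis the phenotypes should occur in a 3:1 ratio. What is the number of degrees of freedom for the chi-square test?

A goodness-of-fit test with 2 phenotype classes has df = 2 − 1 = 1.

1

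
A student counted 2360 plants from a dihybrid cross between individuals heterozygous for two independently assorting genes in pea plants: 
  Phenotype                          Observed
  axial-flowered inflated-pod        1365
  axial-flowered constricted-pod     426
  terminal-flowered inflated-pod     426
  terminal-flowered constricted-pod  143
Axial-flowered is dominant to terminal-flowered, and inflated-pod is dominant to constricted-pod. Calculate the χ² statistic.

A dihybrid F₂ with independent assortment and complete dominance at both loci gives a 9:3:3:1 phenotypic ratio.
Under the 9:3:3:1 hypothesis (Σ ratio = 16, N = 2360):
  axial-flowered inflated-pod: 2360 × 9/16 = 1327.5
  axial-flowered constricted-pod: 2360 × 3/16 = 442.5
  terminal-flowered inflated-pod: 2360 × 3/16 = 442.5
  terminal-flowered constricted-pod: 2360 × 1/16 = 147.5
χ² = Σ (O − E)² / E
  axial-flowered inflated-pod: (1365 − 1327.5)² / 1327.5 = 1.0593
  axial-flowered constricted-pod: (426 − 442.5)² / 442.5 = 0.6153
  terminal-flowered inflated-pod: (426 − 442.5)² / 442.5 = 0.6153
  terminal-flowered constricted-pod: (143 − 147.5)² / 147.5 = 0.1373
χ² = 1.0593 + 0.6153 + 0.6153 + 0.1373 = 2.4272 ≈ 2.427

2.427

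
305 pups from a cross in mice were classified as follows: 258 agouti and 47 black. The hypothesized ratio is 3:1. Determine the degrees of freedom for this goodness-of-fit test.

A goodness-of-fit test with 2 phenotype classes has df = 2 − 1 = 1.

1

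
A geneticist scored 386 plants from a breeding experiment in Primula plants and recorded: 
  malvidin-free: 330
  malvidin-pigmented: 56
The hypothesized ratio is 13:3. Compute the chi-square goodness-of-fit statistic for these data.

4.560

Total ratio parts = 16. Expected numbers out of 386:
  malvidin-free: 386 × 13/16 = 313.625
  malvidin-pigmented: 386 × 3/16 = 72.375
χ² = Σ (O − E)² / E
  malvidin-free: (330 − 313.625)² / 313.625 = 0.8550
  malvidin-pigmented: (56 − 72.375)² / 72.375 = 3.7049
χ² = 0.8550 + 3.7049 = 4.5599 ≈ 4.560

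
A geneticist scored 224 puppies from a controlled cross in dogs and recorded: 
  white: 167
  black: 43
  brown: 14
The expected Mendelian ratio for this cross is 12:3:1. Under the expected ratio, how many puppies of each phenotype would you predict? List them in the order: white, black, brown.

The 12:3:1 ratio has 16 parts, so with N = 224 the expected counts are:
  white: 224 × 12/16 = 168
  black: 224 × 3/16 = 42
  brown: 224 × 1/16 = 14

168, 42, 14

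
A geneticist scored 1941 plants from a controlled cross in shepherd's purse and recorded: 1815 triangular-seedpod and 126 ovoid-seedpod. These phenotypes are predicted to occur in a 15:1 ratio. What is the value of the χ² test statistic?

0.193

Under the 15:1 hypothesis (Σ ratio = 16, N = 1941):
  triangular-seedpod: 1941 × 15/16 = 1819.6875
  ovoid-seedpod: 1941 × 1/16 = 121.3125
χ² = Σ (O − E)² / E
  triangular-seedpod: (1815 − 1819.6875)² / 1819.6875 = 0.0121
  ovoid-seedpod: (126 − 121.3125)² / 121.3125 = 0.1811
χ² = 0.0121 + 0.1811 = 0.1932 ≈ 0.193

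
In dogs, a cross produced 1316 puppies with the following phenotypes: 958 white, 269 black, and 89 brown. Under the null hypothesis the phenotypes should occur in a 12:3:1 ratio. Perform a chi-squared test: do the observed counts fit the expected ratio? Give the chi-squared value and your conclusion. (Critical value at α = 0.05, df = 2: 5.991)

3.412; consistent

Expected counts for N = 1316 under a 12:3:1 ratio (total parts = 16):
  white: 1316 × 12/16 = 987
  black: 1316 × 3/16 = 246.75
  brown: 1316 × 1/16 = 82.25
χ² = Σ (O − E)² / E
  white: (958 − 987)² / 987 = 0.8521
  black: (269 − 246.75)² / 246.75 = 2.0063
  brown: (89 − 82.25)² / 82.25 = 0.5540
χ² = 0.8521 + 2.0063 + 0.5540 = 3.4124 ≈ 3.412
Degrees of freedom = 3 − 1 = 2; critical value at α = 0.05 is 5.991.
Since 3.412 < 5.991, we fail to reject the null hypothesis — the data are consistent with the 12:3:1 ratio.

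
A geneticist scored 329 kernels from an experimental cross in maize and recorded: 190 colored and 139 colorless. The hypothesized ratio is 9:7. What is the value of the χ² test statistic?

Under the 9:7 hypothesis (Σ ratio = 16, N = 329):
  colored: 329 × 9/16 = 185.0625
  colorless: 329 × 7/16 = 143.9375
χ² = Σ (O − E)² / E
  colored: (190 − 185.0625)² / 185.0625 = 0.1317
  colorless: (139 − 143.9375)² / 143.9375 = 0.1694
χ² = 0.1317 + 0.1694 = 0.3011 ≈ 0.301

0.301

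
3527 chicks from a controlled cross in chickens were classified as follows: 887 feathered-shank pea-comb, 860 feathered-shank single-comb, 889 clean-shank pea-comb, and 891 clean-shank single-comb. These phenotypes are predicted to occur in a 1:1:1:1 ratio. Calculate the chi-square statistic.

Total ratio parts = 4. Expected numbers out of 3527:
  feathered-shank pea-comb: 3527 × 1/4 = 881.75
  feathered-shank single-comb: 3527 × 1/4 = 881.75
  clean-shank pea-comb: 3527 × 1/4 = 881.75
  clean-shank single-comb: 3527 × 1/4 = 881.75
χ² = Σ (O − E)² / E
  feathered-shank pea-comb: (887 − 881.75)² / 881.75 = 0.0313
  feathered-shank single-comb: (860 − 881.75)² / 881.75 = 0.5365
  clean-shank pea-comb: (889 − 881.75)² / 881.75 = 0.0596
  clean-shank single-comb: (891 − 881.75)² / 881.75 = 0.0970
χ² = 0.0313 + 0.5365 + 0.0596 + 0.0970 = 0.7244 ≈ 0.724

0.724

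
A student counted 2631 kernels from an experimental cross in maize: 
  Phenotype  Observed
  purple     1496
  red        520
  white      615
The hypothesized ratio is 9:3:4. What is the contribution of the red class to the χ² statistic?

1.444

Total ratio parts = 16. Expected numbers out of 2631:
  purple: 2631 × 9/16 = 1479.9375
  red: 2631 × 3/16 = 493.3125
  white: 2631 × 4/16 = 657.75
Contribution of red: (520 − 493.3125)² / 493.3125 = 1.4438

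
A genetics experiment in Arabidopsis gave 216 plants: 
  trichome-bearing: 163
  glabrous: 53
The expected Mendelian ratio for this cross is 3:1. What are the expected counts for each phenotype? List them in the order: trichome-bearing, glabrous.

162, 54

Under the 3:1 hypothesis (Σ ratio = 4, N = 216):
  trichome-bearing: 216 × 3/4 = 162
  glabrous: 216 × 1/4 = 54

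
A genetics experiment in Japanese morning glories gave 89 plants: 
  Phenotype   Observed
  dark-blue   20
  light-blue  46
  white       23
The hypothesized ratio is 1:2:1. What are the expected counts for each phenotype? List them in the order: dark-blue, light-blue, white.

22.25, 44.5, 22.25

The 1:2:1 ratio has 4 parts, so with N = 89 the expected counts are:
  dark-blue: 89 × 1/4 = 22.25
  light-blue: 89 × 2/4 = 44.5
  white: 89 × 1/4 = 22.25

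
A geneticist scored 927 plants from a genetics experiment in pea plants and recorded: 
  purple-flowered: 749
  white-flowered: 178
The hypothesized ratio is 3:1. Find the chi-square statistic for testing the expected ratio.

Expected counts for N = 927 under a 3:1 ratio (total parts = 4):
  purple-flowered: 927 × 3/4 = 695.25
  white-flowered: 927 × 1/4 = 231.75
χ² = Σ (O − E)² / E
  purple-flowered: (749 − 695.25)² / 695.25 = 4.1554
  white-flowered: (178 − 231.75)² / 231.75 = 12.4663
χ² = 4.1554 + 12.4663 = 16.6217 ≈ 16.622

16.622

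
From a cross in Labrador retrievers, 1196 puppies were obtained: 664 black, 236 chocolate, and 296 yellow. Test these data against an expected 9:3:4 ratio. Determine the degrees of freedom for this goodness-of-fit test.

A goodness-of-fit test with 3 phenotype classes has df = 3 − 1 = 2.

2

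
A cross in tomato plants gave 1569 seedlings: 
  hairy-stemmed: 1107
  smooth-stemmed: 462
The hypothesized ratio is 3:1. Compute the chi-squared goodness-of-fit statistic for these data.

16.537

The 3:1 ratio has 4 parts, so with N = 1569 the expected counts are:
  hairy-stemmed: 1569 × 3/4 = 1176.75
  smooth-stemmed: 1569 × 1/4 = 392.25
χ² = Σ (O − E)² / E
  hairy-stemmed: (1107 − 1176.75)² / 1176.75 = 4.1343
  smooth-stemmed: (462 − 392.25)² / 392.25 = 12.4030
χ² = 4.1343 + 12.4030 = 16.5373 ≈ 16.537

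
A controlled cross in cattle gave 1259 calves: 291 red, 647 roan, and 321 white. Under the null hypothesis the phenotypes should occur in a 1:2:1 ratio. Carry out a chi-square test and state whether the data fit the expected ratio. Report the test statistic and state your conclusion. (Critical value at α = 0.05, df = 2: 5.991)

The 1:2:1 ratio has 4 parts, so with N = 1259 the expected counts are:
  red: 1259 × 1/4 = 314.75
  roan: 1259 × 2/4 = 629.5
  white: 1259 × 1/4 = 314.75
χ² = Σ (O − E)² / E
  red: (291 − 314.75)² / 314.75 = 1.7921
  roan: (647 − 629.5)² / 629.5 = 0.4865
  white: (321 − 314.75)² / 314.75 = 0.1241
χ² = 1.7921 + 0.4865 + 0.1241 = 2.4027 ≈ 2.403
Degrees of freedom = 3 − 1 = 2; critical value at α = 0.05 is 5.991.
Since 2.403 < 5.991, we fail to reject the null hypothesis — the data are consistent with the 1:2:1 ratio.

2.403; consistent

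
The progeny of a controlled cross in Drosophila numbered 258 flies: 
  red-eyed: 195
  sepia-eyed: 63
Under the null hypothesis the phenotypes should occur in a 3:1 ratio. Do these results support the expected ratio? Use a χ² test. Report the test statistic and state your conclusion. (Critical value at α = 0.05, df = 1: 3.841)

Total ratio parts = 4. Expected numbers out of 258:
  red-eyed: 258 × 3/4 = 193.5
  sepia-eyed: 258 × 1/4 = 64.5
χ² = Σ (O − E)² / E
  red-eyed: (195 − 193.5)² / 193.5 = 0.0116
  sepia-eyed: (63 − 64.5)² / 64.5 = 0.0349
χ² = 0.0116 + 0.0349 = 0.0465 ≈ 0.047
Degrees of freedom = 2 − 1 = 1; critical value at α = 0.05 is 3.841.
Since 0.047 < 3.841, we fail to reject the null hypothesis — the data are consistent with the 3:1 ratio.

0.047; consistent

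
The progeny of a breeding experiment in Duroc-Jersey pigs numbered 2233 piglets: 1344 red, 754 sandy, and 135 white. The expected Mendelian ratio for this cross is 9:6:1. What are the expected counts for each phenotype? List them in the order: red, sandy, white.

The 9:6:1 ratio has 16 parts, so with N = 2233 the expected counts are:
  red: 2233 × 9/16 = 1256.0625
  sandy: 2233 × 6/16 = 837.375
  white: 2233 × 1/16 = 139.5625

1256.0625, 837.375, 139.5625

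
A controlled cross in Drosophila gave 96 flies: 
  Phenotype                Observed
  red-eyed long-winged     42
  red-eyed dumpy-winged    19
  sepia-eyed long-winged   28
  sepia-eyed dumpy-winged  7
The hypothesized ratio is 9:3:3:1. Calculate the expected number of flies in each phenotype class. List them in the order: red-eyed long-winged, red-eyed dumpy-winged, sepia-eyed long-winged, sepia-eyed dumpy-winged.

54, 18, 18, 6

The 9:3:3:1 ratio has 16 parts, so with N = 96 the expected counts are:
  red-eyed long-winged: 96 × 9/16 = 54
  red-eyed dumpy-winged: 96 × 3/16 = 18
  sepia-eyed long-winged: 96 × 3/16 = 18
  sepia-eyed dumpy-winged: 96 × 1/16 = 6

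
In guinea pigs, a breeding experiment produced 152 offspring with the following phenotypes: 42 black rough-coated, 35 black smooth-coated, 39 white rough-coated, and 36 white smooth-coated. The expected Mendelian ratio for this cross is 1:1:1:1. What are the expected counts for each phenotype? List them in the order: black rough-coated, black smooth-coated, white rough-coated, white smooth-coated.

38, 38, 38, 38

Total ratio parts = 4. Expected numbers out of 152:
  black rough-coated: 152 × 1/4 = 38
  black smooth-coated: 152 × 1/4 = 38
  white rough-coated: 152 × 1/4 = 38
  white smooth-coated: 152 × 1/4 = 38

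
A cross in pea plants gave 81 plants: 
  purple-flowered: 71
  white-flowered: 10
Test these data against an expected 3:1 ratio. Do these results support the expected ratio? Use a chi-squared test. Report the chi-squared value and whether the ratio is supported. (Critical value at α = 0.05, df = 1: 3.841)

Total ratio parts = 4. Expected numbers out of 81:
  purple-flowered: 81 × 3/4 = 60.75
  white-flowered: 81 × 1/4 = 20.25
χ² = Σ (O − E)² / E
  purple-flowered: (71 − 60.75)² / 60.75 = 1.7294
  white-flowered: (10 − 20.25)² / 20.25 = 5.1883
χ² = 1.7294 + 5.1883 = 6.9177 ≈ 6.918
Degrees of freedom = 2 − 1 = 1; critical value at α = 0.05 is 3.841.
Since 6.918 > 3.841, we reject the null hypothesis — the data do not fit the 3:1 ratio.

6.918; not consistent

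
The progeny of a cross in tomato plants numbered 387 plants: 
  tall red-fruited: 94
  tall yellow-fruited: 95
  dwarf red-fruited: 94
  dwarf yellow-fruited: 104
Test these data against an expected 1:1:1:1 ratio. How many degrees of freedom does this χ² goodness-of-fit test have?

3

A goodness-of-fit test with 4 phenotype classes has df = 4 − 1 = 3.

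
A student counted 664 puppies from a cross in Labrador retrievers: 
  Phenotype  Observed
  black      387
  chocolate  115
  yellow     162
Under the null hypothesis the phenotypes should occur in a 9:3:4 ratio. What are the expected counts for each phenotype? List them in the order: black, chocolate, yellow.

373.5, 124.5, 166

Expected counts for N = 664 under a 9:3:4 ratio (total parts = 16):
  black: 664 × 9/16 = 373.5
  chocolate: 664 × 3/16 = 124.5
  yellow: 664 × 4/16 = 166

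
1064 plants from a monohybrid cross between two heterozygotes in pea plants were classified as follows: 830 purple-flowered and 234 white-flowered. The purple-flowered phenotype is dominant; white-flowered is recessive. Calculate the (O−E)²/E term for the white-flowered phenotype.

3.850

For a monohybrid cross between heterozygotes with complete dominance, the expected phenotypic ratio is 3:1.
Expected counts for N = 1064 under a 3:1 ratio (total parts = 4):
  purple-flowered: 1064 × 3/4 = 798
  white-flowered: 1064 × 1/4 = 266
Contribution of white-flowered: (234 − 266)² / 266 = 3.8496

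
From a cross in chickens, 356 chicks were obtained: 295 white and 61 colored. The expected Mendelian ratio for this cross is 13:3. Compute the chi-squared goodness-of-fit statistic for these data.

0.610

Under the 13:3 hypothesis (Σ ratio = 16, N = 356):
  white: 356 × 13/16 = 289.25
  colored: 356 × 3/16 = 66.75
χ² = Σ (O − E)² / E
  white: (295 − 289.25)² / 289.25 = 0.1143
  colored: (61 − 66.75)² / 66.75 = 0.4953
χ² = 0.1143 + 0.4953 = 0.6096 ≈ 0.610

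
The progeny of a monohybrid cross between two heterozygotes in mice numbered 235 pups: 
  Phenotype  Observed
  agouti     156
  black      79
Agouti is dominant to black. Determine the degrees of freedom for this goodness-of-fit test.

1

For a monohybrid cross between heterozygotes with complete dominance, the expected phenotypic ratio is 3:1.
A goodness-of-fit test with 2 phenotype classes has df = 2 − 1 = 1.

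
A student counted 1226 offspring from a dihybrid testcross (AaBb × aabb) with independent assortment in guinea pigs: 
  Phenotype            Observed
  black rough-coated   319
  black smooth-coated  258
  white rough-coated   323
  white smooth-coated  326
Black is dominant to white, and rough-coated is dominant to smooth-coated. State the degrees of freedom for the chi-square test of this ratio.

3

A dihybrid testcross with independent assortment gives a 1:1:1:1 ratio.
A goodness-of-fit test with 4 phenotype classes has df = 4 − 1 = 3.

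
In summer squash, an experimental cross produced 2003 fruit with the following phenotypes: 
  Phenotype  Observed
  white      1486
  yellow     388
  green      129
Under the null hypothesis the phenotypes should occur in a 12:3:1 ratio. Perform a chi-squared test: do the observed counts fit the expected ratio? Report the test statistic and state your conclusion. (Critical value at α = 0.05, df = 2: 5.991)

0.704; consistent

The 12:3:1 ratio has 16 parts, so with N = 2003 the expected counts are:
  white: 2003 × 12/16 = 1502.25
  yellow: 2003 × 3/16 = 375.5625
  green: 2003 × 1/16 = 125.1875
χ² = Σ (O − E)² / E
  white: (1486 − 1502.25)² / 1502.25 = 0.1758
  yellow: (388 − 375.5625)² / 375.5625 = 0.4119
  green: (129 − 125.1875)² / 125.1875 = 0.1161
χ² = 0.1758 + 0.4119 + 0.1161 = 0.7038 ≈ 0.704
Degrees of freedom = 3 − 1 = 2; critical value at α = 0.05 is 5.991.
Since 0.704 < 5.991, we fail to reject the null hypothesis — the data are consistent with the 12:3:1 ratio.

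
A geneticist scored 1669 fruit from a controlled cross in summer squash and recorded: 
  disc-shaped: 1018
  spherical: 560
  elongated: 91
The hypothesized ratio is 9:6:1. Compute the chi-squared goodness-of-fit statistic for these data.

15.312

Expected counts for N = 1669 under a 9:6:1 ratio (total parts = 16):
  disc-shaped: 1669 × 9/16 = 938.8125
  spherical: 1669 × 6/16 = 625.875
  elongated: 1669 × 1/16 = 104.3125
χ² = Σ (O − E)² / E
  disc-shaped: (1018 − 938.8125)² / 938.8125 = 6.6794
  spherical: (560 − 625.875)² / 625.875 = 6.9335
  elongated: (91 − 104.3125)² / 104.3125 = 1.6990
χ² = 6.6794 + 6.9335 + 1.6990 = 15.3119 ≈ 15.312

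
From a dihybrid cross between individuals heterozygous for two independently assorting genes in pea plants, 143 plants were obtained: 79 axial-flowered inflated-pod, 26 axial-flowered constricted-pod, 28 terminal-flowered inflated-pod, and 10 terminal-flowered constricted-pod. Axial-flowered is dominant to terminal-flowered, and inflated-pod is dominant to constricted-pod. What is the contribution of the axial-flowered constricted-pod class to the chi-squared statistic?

A dihybrid F₂ with independent assortment and complete dominance at both loci gives a 9:3:3:1 phenotypic ratio.
Under the 9:3:3:1 hypothesis (Σ ratio = 16, N = 143):
  axial-flowered inflated-pod: 143 × 9/16 = 80.4375
  axial-flowered constricted-pod: 143 × 3/16 = 26.8125
  terminal-flowered inflated-pod: 143 × 3/16 = 26.8125
  terminal-flowered constricted-pod: 143 × 1/16 = 8.9375
Contribution of axial-flowered constricted-pod: (26 − 26.8125)² / 26.8125 = 0.0246

0.025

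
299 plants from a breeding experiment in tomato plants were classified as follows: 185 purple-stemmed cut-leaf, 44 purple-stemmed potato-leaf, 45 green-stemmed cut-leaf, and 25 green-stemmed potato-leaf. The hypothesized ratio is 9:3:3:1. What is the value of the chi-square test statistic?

8.591

Total ratio parts = 16. Expected numbers out of 299:
  purple-stemmed cut-leaf: 299 × 9/16 = 168.1875
  purple-stemmed potato-leaf: 299 × 3/16 = 56.0625
  green-stemmed cut-leaf: 299 × 3/16 = 56.0625
  green-stemmed potato-leaf: 299 × 1/16 = 18.6875
χ² = Σ (O − E)² / E
  purple-stemmed cut-leaf: (185 − 168.1875)² / 168.1875 = 1.6806
  purple-stemmed potato-leaf: (44 − 56.0625)² / 56.0625 = 2.5954
  green-stemmed cut-leaf: (45 − 56.0625)² / 56.0625 = 2.1829
  green-stemmed potato-leaf: (25 − 18.6875)² / 18.6875 = 2.1323
χ² = 1.6806 + 2.5954 + 2.1829 + 2.1323 = 8.5912 ≈ 8.591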